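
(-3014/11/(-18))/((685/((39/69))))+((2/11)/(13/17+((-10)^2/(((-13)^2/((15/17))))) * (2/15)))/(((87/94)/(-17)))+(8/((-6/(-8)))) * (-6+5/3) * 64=-326006291/110055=-2962.21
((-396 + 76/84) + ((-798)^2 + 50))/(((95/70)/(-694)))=-18551504156/57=-325464985.19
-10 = -10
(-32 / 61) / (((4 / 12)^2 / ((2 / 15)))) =-192 / 305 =-0.63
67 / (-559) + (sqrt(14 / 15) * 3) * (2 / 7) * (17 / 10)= -67 / 559 + 17 * sqrt(210) / 175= 1.29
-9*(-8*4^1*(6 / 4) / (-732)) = -36 / 61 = -0.59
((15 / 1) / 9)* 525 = 875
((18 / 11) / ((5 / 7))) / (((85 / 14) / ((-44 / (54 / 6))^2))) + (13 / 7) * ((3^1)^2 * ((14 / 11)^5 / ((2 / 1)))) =22747735696 / 616020075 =36.93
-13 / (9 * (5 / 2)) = -26 / 45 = -0.58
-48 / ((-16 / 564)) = 1692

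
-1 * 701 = -701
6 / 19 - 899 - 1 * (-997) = 1868 / 19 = 98.32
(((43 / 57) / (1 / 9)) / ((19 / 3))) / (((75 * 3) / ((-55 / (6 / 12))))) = -946 / 1805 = -0.52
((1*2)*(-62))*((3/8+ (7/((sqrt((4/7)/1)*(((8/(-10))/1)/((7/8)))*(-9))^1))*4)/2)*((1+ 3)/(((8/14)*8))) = -53165*sqrt(7)/576 - 651/32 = -264.55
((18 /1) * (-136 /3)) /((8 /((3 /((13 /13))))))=-306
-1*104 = -104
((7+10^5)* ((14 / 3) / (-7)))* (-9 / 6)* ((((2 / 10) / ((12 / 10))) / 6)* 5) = 500035 / 36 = 13889.86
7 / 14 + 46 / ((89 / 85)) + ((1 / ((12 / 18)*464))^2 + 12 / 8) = 3520520993 / 76645376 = 45.93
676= 676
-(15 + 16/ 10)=-83/ 5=-16.60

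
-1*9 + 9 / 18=-17 / 2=-8.50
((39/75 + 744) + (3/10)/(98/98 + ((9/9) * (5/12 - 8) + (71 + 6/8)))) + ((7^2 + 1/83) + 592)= 1385.54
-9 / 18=-1 / 2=-0.50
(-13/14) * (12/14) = -39/49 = -0.80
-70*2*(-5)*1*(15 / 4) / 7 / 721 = 375 / 721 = 0.52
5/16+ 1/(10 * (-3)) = 67/240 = 0.28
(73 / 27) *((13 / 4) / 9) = 949 / 972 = 0.98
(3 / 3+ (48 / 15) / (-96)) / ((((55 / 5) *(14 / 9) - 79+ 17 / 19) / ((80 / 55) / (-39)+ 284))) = -3356141 / 745745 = -4.50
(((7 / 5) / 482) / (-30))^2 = 0.00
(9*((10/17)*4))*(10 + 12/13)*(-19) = -971280/221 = -4394.93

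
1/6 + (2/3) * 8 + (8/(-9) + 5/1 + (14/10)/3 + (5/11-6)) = 4487/990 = 4.53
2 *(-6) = -12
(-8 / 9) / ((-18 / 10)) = 40 / 81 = 0.49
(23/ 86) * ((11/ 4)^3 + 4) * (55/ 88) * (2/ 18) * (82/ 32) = 2494235/ 2113536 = 1.18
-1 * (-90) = 90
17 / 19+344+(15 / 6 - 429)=-81.61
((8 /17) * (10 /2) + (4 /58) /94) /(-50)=-54537 /1158550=-0.05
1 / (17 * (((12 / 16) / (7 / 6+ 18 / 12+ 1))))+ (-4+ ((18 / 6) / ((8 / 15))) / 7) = -24923 / 8568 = -2.91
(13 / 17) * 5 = 65 / 17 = 3.82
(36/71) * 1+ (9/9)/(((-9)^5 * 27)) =57395557/113196933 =0.51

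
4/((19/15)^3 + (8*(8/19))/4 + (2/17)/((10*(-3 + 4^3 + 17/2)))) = 606109500/435576173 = 1.39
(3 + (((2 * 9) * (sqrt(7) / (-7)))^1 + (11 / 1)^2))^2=107956 / 7 - 4464 * sqrt(7) / 7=13735.05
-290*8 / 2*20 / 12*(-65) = 377000 / 3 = 125666.67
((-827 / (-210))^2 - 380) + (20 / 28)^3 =-112405997 / 308700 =-364.13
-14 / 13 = -1.08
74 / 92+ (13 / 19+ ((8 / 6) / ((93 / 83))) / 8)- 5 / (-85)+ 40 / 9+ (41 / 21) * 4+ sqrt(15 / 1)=sqrt(15)+ 202399664 / 14508837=17.82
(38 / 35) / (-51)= -0.02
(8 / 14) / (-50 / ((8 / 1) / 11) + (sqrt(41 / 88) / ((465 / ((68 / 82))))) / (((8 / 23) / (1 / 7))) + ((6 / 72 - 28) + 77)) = -6873551731200 / 236564738595919 - 5818080 * sqrt(902) / 236564738595919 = -0.03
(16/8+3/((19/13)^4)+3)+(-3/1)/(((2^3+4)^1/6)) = 1083613/260642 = 4.16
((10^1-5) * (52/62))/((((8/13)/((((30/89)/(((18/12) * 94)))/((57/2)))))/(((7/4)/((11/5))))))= 147875/325219884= 0.00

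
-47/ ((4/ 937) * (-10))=1100.98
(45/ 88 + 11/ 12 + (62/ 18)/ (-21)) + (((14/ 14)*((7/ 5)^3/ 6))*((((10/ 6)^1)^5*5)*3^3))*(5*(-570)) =-37635653977/ 16632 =-2262845.96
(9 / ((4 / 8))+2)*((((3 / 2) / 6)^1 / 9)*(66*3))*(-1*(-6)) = 660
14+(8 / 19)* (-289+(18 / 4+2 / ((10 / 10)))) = -1994 / 19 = -104.95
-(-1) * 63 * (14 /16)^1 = 441 /8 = 55.12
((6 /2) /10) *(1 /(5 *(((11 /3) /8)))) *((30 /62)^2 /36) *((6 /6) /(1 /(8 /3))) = 24 /10571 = 0.00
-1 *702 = -702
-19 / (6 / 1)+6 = 17 / 6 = 2.83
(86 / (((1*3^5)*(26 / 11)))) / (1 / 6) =946 / 1053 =0.90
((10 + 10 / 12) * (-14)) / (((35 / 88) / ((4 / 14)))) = -2288 / 21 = -108.95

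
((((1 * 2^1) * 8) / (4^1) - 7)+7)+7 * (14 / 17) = 166 / 17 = 9.76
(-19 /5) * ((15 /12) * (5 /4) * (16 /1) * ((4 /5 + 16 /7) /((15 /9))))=-6156 /35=-175.89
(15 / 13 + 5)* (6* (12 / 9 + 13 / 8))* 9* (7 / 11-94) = -1009620 / 11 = -91783.64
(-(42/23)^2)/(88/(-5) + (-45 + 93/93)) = 315/5819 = 0.05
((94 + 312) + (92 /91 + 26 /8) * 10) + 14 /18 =736097 /1638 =449.39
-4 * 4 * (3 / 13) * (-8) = 384 / 13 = 29.54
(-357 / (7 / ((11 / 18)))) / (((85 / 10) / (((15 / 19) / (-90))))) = 11 / 342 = 0.03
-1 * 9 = -9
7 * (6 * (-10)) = -420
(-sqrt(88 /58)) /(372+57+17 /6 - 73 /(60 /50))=-0.00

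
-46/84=-23/42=-0.55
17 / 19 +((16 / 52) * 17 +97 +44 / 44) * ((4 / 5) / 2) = 52101 / 1235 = 42.19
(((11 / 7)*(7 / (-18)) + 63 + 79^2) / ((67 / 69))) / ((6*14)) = 2609603 / 33768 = 77.28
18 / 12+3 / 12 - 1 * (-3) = 19 / 4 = 4.75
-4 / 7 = -0.57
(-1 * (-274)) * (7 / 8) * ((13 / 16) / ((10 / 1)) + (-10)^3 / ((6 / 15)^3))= -2397487533 / 640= -3746074.27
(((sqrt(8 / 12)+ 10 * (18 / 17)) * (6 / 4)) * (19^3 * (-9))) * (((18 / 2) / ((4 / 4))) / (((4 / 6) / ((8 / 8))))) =-225009495 / 17-1666737 * sqrt(6) / 4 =-14256516.44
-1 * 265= -265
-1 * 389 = -389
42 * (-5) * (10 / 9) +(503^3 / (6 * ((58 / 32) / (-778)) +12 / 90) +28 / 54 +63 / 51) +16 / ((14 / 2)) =38174682206471257 / 35802459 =1066258666.94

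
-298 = -298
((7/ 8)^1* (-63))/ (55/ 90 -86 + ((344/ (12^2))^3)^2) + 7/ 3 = 2613558241/ 1464470157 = 1.78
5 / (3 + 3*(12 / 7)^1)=35 / 57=0.61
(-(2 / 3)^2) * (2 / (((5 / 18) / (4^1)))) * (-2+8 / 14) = 128 / 7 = 18.29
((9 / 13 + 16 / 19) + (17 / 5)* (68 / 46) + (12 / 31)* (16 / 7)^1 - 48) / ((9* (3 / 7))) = -83324851 / 7924995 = -10.51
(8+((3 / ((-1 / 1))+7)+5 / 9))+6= 167 / 9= 18.56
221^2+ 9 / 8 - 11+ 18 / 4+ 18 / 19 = 7423159 / 152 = 48836.57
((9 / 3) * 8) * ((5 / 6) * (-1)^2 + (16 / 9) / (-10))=236 / 15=15.73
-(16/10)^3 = -512/125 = -4.10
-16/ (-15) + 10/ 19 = 1.59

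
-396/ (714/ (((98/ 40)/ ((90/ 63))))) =-1617/ 1700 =-0.95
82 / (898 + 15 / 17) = 1394 / 15281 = 0.09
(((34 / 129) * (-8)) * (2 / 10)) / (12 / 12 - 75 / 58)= 928 / 645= 1.44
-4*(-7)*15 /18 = 70 /3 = 23.33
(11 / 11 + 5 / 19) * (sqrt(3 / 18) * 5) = 20 * sqrt(6) / 19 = 2.58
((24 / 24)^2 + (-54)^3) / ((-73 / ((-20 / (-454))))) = 1574630 / 16571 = 95.02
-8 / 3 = -2.67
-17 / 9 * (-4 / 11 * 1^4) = 68 / 99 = 0.69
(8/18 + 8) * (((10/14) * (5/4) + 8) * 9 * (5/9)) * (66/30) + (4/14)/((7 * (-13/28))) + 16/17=826.90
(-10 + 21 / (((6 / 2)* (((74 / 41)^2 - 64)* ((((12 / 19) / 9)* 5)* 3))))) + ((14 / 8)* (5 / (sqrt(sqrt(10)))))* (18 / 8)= -20645173 / 2042160 + 63* 10^(3 / 4) / 32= 0.96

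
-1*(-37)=37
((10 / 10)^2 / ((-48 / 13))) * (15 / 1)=-65 / 16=-4.06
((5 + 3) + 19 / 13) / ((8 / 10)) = 615 / 52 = 11.83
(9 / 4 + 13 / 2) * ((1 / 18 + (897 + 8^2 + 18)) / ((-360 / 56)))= -863527 / 648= -1332.60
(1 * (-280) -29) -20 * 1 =-329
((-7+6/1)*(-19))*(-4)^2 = 304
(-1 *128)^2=16384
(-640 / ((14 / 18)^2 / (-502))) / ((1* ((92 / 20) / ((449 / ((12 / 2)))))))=9737193600 / 1127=8639923.34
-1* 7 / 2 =-7 / 2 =-3.50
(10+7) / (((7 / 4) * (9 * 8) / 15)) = 85 / 42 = 2.02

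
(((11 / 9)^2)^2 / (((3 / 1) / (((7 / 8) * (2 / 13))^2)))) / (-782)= -717409 / 41620254624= -0.00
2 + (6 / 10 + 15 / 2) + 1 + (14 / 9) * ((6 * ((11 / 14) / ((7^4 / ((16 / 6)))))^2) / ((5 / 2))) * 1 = 24187958231 / 2179094778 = 11.10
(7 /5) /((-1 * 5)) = -7 /25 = -0.28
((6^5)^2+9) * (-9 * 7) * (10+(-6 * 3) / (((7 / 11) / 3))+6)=262302310530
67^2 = 4489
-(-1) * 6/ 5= 1.20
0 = 0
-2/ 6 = -1/ 3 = -0.33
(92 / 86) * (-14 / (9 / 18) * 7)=-9016 / 43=-209.67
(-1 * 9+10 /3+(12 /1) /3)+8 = 19 /3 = 6.33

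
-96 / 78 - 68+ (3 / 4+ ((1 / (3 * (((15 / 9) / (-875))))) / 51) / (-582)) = -52844251 / 771732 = -68.47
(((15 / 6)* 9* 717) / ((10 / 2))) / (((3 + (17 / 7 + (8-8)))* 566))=45171 / 43016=1.05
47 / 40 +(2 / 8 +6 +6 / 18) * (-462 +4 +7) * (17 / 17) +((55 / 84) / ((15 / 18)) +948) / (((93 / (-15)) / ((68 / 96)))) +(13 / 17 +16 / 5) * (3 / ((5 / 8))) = -4511313459 / 1475600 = -3057.27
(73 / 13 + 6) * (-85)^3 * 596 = -55268793500 / 13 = -4251445653.85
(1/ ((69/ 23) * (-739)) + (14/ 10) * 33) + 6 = 578632/ 11085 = 52.20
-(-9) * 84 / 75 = 252 / 25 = 10.08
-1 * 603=-603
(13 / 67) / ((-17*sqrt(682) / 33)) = -39*sqrt(682) / 70618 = -0.01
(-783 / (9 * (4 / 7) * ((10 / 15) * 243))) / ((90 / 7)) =-1421 / 19440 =-0.07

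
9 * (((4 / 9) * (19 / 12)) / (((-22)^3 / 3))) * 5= -95 / 10648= -0.01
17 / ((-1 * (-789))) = 17 / 789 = 0.02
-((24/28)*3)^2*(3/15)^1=-324/245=-1.32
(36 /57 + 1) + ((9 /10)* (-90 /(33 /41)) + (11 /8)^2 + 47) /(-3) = 252541 /13376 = 18.88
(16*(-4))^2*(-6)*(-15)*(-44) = -16220160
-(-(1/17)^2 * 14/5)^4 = -38416/4359848400625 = -0.00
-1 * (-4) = 4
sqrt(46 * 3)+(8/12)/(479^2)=2/688323+sqrt(138)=11.75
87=87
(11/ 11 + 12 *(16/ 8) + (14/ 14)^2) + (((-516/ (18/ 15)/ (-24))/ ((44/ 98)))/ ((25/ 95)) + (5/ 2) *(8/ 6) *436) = 430577/ 264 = 1630.97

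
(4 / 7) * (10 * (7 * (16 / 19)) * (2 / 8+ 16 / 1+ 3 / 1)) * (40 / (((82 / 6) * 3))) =492800 / 779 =632.61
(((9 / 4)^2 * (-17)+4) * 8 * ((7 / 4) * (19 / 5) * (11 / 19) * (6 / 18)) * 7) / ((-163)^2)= -707707 / 3188280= -0.22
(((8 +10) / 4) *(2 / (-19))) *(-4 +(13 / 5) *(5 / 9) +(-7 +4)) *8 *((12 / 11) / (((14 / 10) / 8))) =192000 / 1463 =131.24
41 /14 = 2.93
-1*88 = -88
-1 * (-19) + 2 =21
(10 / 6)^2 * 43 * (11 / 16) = 11825 / 144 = 82.12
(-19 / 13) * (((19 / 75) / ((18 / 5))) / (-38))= 19 / 7020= 0.00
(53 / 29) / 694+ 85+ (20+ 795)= 900.00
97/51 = 1.90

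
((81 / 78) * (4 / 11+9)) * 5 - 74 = -7259 / 286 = -25.38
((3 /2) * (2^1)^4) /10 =12 /5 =2.40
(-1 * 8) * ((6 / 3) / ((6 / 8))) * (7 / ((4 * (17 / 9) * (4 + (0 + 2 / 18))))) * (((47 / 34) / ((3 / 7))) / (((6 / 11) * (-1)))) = 303996 / 10693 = 28.43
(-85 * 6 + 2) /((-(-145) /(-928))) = 16256 /5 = 3251.20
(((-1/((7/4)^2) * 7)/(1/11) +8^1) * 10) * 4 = -4800/7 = -685.71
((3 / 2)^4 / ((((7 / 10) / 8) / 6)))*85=206550 / 7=29507.14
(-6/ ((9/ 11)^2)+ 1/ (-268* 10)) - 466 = -474.96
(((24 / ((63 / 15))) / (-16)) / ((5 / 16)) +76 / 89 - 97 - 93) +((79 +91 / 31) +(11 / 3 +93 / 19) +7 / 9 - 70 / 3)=-404055739 / 3302523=-122.35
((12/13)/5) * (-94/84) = -94/455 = -0.21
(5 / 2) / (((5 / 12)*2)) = 3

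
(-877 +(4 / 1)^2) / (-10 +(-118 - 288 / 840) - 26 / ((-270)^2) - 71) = 219684150 / 50862421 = 4.32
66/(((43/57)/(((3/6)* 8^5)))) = 1433409.49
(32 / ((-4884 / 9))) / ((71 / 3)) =-72 / 28897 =-0.00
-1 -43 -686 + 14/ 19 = -13856/ 19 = -729.26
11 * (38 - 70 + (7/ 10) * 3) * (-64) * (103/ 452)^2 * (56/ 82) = 1954008056/ 2617645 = 746.48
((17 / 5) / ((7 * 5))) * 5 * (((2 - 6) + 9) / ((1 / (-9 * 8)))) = -174.86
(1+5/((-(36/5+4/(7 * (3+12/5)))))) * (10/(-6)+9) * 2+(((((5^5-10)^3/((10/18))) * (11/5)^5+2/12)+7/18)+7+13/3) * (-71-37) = -195999912193395489347/647250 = -302819485814438.76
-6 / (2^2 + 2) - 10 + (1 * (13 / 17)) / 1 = -174 / 17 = -10.24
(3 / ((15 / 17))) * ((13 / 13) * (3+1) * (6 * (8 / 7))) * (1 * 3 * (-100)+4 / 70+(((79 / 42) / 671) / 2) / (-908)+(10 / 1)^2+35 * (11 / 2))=-694.10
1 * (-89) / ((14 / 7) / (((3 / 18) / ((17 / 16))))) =-356 / 51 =-6.98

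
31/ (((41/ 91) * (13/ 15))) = 3255/ 41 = 79.39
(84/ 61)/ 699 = 28/ 14213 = 0.00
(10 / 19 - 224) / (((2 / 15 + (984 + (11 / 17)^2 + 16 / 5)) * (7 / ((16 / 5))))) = -58900512 / 569493365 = -0.10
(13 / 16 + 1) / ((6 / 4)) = 29 / 24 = 1.21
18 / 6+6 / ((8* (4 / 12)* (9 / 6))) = 9 / 2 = 4.50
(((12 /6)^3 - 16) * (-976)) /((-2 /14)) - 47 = -54703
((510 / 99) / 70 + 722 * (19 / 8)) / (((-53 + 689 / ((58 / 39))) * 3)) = 1.39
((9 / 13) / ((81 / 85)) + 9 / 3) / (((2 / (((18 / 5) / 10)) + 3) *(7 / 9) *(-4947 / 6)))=-7848 / 11554543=-0.00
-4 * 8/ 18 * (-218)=3488/ 9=387.56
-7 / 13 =-0.54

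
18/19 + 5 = 113/19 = 5.95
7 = 7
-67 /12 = -5.58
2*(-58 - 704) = -1524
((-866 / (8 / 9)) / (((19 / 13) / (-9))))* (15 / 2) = 6839235 / 152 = 44994.97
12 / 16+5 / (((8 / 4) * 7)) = 31 / 28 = 1.11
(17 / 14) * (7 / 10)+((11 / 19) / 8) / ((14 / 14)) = 701 / 760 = 0.92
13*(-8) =-104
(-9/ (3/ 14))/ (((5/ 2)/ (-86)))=7224/ 5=1444.80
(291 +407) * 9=6282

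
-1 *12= -12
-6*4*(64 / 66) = -23.27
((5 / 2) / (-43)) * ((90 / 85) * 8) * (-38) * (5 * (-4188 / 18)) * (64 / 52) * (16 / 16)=-254630400 / 9503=-26794.74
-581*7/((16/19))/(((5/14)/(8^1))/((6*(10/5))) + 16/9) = -19472796/7183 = -2710.96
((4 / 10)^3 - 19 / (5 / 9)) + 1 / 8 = -34011 / 1000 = -34.01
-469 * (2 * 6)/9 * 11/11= -1876/3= -625.33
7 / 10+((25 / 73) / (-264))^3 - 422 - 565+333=-23380996855926317 / 35789066058240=-653.30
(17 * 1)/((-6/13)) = -221/6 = -36.83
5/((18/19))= 95/18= 5.28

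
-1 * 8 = -8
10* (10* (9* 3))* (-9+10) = 2700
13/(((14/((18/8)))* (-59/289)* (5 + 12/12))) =-11271/6608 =-1.71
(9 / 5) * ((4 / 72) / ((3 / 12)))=2 / 5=0.40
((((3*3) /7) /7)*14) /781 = 18 /5467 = 0.00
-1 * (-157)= 157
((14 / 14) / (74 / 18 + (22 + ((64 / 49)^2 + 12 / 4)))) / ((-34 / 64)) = -345744 / 5660371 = -0.06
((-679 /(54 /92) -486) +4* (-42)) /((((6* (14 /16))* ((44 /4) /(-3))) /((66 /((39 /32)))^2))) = 8811511808 /31941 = 275868.38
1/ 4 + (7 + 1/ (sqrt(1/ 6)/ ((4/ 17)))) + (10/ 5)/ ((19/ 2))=4 * sqrt(6)/ 17 + 567/ 76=8.04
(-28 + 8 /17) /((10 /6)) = -1404 /85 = -16.52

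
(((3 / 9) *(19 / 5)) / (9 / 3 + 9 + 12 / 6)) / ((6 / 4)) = 0.06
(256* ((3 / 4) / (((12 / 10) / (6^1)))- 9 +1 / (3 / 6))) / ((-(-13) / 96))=-6144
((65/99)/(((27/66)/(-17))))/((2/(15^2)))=-27625/9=-3069.44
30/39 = 10/13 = 0.77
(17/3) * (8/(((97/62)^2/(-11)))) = -5750624/28227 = -203.73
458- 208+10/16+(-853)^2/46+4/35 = 103480021/6440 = 16068.33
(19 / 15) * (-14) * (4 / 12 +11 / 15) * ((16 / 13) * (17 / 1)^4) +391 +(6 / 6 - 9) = -5686325741 / 2925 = -1944042.99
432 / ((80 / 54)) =1458 / 5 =291.60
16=16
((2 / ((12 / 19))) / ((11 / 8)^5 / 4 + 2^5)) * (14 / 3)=17432576 / 39198195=0.44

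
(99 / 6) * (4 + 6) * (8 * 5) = 6600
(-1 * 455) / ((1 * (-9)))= 455 / 9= 50.56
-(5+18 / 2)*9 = -126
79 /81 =0.98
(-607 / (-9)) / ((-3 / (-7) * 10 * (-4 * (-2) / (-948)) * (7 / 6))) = -47953 / 30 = -1598.43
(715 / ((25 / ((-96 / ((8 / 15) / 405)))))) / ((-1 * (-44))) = -47385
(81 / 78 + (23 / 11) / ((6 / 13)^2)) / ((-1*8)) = -55877 / 41184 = -1.36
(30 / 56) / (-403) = -15 / 11284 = -0.00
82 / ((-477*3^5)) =-82 / 115911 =-0.00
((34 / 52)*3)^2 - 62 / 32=5165 / 2704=1.91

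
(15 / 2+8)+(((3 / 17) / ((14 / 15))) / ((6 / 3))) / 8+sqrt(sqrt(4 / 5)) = sqrt(2)*5^(3 / 4) / 5+59069 / 3808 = 16.46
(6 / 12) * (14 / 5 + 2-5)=-1 / 10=-0.10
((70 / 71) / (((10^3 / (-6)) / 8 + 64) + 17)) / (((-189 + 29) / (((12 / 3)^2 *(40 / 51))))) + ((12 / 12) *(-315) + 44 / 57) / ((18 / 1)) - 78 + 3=-2175477553 / 23529258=-92.46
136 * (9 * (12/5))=14688/5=2937.60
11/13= 0.85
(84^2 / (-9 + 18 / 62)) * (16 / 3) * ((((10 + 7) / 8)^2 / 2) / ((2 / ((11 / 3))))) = -4828901 / 270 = -17884.82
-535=-535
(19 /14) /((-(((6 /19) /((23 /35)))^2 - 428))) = 3628411 /1143668848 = 0.00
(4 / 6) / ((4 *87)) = 1 / 522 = 0.00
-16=-16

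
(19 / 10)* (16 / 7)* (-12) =-52.11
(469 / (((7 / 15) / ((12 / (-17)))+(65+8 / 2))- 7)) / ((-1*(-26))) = 42210 / 143533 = 0.29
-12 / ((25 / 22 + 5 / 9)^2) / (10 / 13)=-3057912 / 561125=-5.45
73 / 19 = 3.84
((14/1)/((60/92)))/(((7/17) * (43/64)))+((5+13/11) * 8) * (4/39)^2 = 280989056/3597165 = 78.11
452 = 452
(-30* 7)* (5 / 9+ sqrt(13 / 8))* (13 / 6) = -455* sqrt(26) / 4 - 2275 / 9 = -832.79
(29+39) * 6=408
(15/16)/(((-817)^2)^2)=15/7128665041936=0.00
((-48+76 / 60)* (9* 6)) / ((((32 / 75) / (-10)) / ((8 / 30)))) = 31545 / 2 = 15772.50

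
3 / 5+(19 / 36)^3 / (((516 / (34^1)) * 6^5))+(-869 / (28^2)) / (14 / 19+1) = -875536777289 / 22932401909760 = -0.04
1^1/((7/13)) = 13/7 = 1.86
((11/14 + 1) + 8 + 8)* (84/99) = 166/11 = 15.09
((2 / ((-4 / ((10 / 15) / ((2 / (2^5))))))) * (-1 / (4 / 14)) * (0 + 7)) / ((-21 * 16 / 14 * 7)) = -7 / 9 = -0.78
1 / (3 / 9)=3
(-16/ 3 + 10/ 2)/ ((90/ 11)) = -11/ 270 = -0.04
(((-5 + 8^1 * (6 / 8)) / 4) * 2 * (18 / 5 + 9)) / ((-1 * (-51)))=21 / 170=0.12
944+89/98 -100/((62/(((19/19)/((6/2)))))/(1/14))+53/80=344703241/364560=945.53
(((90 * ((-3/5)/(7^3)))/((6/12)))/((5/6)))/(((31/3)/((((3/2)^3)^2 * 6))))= -531441/212660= -2.50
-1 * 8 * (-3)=24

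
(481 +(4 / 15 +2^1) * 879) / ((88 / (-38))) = -234973 / 220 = -1068.06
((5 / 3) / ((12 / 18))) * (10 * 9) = 225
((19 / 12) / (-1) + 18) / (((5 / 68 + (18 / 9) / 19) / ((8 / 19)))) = 26792 / 693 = 38.66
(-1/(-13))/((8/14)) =7/52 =0.13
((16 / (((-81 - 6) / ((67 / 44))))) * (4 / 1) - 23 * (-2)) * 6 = 85900 / 319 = 269.28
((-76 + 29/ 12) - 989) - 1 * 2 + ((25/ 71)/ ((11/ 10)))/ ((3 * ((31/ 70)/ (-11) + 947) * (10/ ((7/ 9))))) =-5952288928775/ 5591191212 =-1064.58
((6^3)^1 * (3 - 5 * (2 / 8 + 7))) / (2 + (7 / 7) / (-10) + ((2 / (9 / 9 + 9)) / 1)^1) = -3420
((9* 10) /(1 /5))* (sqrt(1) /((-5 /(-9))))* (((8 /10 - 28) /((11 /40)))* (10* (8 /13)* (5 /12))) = -29376000 /143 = -205426.57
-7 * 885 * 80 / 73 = -495600 / 73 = -6789.04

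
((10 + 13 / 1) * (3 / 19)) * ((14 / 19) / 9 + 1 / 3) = 1633 / 1083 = 1.51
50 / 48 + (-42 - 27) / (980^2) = 3001043 / 2881200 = 1.04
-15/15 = -1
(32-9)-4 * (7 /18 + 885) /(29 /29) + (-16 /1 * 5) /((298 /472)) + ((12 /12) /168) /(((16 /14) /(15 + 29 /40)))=-12513774517 /3432960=-3645.19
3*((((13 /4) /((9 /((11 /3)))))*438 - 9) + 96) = 12005 /6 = 2000.83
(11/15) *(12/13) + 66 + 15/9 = 13327/195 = 68.34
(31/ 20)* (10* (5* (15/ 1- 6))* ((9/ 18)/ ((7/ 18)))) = 12555/ 14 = 896.79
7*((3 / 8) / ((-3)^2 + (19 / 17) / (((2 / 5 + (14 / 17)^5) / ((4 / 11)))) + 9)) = 91225761 / 643684064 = 0.14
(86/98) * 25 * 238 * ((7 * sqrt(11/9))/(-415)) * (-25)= 182750 * sqrt(11)/249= 2434.19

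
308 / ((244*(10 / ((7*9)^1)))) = 4851 / 610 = 7.95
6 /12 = 1 /2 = 0.50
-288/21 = -96/7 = -13.71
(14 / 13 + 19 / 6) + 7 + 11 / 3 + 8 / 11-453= -375257 / 858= -437.36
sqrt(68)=8.25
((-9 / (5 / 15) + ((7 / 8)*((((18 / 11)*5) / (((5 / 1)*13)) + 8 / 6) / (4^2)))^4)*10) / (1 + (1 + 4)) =-76715334120934436155 / 1704787763200524288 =-45.00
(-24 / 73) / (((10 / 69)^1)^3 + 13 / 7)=-55189512 / 312266041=-0.18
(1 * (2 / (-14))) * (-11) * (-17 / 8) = -187 / 56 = -3.34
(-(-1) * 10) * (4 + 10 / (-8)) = 55 / 2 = 27.50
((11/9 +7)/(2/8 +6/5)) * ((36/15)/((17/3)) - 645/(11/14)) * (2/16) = -9461566/16269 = -581.57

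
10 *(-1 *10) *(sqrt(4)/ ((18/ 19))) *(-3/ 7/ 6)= 950/ 63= 15.08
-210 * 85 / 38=-8925 / 19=-469.74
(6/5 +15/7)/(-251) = -117/8785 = -0.01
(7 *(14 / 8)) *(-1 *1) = -49 / 4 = -12.25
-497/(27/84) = -13916/9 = -1546.22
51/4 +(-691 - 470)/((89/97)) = -445929/356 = -1252.61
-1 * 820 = -820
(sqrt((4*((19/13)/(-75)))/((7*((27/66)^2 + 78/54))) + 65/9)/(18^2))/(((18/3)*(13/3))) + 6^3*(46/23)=sqrt(13524535942073)/11533256280 + 432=432.00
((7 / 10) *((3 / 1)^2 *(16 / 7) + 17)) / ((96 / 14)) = 1841 / 480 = 3.84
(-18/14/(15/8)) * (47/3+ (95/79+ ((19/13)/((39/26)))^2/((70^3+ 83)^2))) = -151065011417104/13059490888197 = -11.57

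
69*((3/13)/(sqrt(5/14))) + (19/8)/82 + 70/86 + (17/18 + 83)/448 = 14647501/14216832 + 207*sqrt(70)/65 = 27.67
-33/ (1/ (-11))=363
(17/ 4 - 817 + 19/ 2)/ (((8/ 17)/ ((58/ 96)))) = -528003/ 512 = -1031.26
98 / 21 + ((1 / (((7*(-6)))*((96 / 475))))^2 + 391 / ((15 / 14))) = 30044108477 / 81285120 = 369.61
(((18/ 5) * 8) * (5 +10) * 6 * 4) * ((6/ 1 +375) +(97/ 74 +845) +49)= 489613248/ 37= 13232790.49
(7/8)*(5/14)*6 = 15/8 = 1.88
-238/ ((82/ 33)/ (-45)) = 176715/ 41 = 4310.12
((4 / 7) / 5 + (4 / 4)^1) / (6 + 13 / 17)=663 / 4025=0.16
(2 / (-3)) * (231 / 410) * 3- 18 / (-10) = 138 / 205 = 0.67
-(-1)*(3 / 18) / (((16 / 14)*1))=7 / 48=0.15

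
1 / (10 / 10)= 1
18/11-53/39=119/429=0.28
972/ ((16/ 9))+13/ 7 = 548.61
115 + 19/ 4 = 479/ 4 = 119.75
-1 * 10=-10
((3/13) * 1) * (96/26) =144/169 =0.85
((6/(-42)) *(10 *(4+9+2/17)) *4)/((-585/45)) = 8920/1547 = 5.77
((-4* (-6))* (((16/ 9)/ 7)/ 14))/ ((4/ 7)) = 16/ 21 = 0.76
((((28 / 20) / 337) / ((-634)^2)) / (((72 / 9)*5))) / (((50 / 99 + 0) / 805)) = 111573 / 270918344000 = 0.00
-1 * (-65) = 65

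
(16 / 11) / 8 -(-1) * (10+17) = 299 / 11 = 27.18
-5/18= -0.28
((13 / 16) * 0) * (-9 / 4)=0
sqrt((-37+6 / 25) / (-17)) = sqrt(15623) / 85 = 1.47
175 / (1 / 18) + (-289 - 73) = 2788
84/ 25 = 3.36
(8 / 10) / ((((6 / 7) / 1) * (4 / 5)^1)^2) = 245 / 144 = 1.70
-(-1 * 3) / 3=1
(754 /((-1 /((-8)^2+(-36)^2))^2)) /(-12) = -348649600 /3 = -116216533.33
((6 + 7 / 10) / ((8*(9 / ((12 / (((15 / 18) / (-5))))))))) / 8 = -67 / 80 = -0.84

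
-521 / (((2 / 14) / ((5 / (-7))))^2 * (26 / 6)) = -39075 / 13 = -3005.77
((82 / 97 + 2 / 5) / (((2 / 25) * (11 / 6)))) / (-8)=-1.06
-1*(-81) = 81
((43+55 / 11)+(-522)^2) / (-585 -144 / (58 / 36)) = -404.12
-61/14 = -4.36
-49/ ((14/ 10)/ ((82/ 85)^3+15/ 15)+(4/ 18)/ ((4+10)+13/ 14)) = -15346046331/ 235695797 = -65.11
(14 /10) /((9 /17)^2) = 2023 /405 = 5.00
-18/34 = -9/17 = -0.53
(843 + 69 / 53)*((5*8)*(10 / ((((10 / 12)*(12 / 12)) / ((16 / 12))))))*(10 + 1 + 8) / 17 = 603924.17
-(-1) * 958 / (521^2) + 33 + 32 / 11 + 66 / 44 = 223417019 / 5971702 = 37.41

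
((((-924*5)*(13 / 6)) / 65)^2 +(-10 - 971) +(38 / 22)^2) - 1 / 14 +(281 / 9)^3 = 65666180221 / 1234926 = 53174.18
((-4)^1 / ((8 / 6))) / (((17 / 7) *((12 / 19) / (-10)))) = 19.56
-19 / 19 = -1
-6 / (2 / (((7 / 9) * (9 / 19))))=-21 / 19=-1.11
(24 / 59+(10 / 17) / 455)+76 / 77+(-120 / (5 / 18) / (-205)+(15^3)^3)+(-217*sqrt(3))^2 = 7912464945610201476 / 205820615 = 38443500645.50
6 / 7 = 0.86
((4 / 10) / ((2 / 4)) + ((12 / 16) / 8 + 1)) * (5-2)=5.68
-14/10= -7/5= -1.40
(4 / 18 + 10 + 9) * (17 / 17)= 173 / 9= 19.22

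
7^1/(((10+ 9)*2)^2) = 7/1444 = 0.00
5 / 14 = 0.36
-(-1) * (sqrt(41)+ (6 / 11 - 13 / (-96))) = 719 / 1056+ sqrt(41) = 7.08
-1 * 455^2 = -207025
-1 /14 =-0.07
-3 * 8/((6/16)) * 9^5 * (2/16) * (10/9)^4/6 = -120000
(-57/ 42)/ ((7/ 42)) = -57/ 7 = -8.14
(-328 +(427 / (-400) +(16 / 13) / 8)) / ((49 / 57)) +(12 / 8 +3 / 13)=-97049007 / 254800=-380.88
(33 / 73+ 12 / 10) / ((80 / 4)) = 0.08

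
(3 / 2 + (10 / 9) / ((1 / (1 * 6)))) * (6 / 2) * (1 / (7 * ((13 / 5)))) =35 / 26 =1.35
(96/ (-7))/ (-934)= 48/ 3269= 0.01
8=8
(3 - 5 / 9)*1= 22 / 9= 2.44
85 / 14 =6.07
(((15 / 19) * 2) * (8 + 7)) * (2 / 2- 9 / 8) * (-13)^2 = -38025 / 76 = -500.33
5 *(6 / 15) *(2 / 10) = 2 / 5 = 0.40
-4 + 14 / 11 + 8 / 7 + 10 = 648 / 77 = 8.42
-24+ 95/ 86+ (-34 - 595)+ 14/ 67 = -3755017/ 5762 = -651.69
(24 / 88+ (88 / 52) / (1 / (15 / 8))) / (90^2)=73 / 171600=0.00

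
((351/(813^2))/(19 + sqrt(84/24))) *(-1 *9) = -1026/4039255 + 27 *sqrt(14)/4039255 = -0.00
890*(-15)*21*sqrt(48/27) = -373800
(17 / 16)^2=289 / 256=1.13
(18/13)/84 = 3/182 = 0.02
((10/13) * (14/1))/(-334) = -70/2171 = -0.03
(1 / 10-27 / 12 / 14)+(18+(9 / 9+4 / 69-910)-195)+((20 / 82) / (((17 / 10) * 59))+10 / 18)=-2587145722837 / 2383489080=-1085.44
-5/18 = -0.28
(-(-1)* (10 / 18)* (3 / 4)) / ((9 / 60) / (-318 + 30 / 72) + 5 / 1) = 95275 / 1143192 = 0.08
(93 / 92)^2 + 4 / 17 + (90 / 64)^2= 29787721 / 9208832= 3.23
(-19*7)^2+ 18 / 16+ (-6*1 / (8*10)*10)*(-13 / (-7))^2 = 6933515 / 392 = 17687.54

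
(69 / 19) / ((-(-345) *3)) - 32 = -9119 / 285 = -32.00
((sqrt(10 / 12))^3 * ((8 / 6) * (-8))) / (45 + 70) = -8 * sqrt(30) / 621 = -0.07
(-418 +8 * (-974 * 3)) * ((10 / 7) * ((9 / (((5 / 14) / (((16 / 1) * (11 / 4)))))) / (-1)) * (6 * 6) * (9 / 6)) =2035243584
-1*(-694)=694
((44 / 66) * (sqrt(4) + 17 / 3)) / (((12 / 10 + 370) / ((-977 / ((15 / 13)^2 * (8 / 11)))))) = -41773589 / 3006720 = -13.89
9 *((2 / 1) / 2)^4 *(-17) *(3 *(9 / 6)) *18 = -12393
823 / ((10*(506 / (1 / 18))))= 823 / 91080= 0.01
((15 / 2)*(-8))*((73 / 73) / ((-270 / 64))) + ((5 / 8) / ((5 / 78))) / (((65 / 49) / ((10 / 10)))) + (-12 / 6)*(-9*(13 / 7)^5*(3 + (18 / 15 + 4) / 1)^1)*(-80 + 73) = -9855189341 / 432180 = -22803.44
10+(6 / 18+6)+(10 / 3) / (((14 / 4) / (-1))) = 323 / 21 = 15.38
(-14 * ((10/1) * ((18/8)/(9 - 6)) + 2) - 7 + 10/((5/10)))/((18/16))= -320/3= -106.67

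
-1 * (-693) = 693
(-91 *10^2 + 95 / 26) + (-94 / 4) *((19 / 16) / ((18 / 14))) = -34137983 / 3744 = -9118.05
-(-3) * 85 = 255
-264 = -264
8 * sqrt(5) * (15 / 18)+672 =20 * sqrt(5) / 3+672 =686.91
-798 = -798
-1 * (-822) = 822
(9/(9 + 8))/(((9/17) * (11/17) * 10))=17/110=0.15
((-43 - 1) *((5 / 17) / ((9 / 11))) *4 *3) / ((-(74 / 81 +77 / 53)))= 80.21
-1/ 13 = -0.08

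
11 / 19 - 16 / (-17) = 491 / 323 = 1.52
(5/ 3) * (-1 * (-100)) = 166.67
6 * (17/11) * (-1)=-102/11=-9.27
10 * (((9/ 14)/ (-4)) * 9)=-405/ 28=-14.46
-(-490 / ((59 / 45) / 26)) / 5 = 114660 / 59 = 1943.39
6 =6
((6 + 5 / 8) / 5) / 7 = 53 / 280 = 0.19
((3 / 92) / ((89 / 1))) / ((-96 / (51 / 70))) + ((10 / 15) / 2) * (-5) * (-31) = 2842873447 / 55023360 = 51.67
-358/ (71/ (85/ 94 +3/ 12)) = -38843/ 6674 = -5.82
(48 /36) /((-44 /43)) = -43 /33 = -1.30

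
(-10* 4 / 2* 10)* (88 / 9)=-17600 / 9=-1955.56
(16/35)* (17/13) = 272/455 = 0.60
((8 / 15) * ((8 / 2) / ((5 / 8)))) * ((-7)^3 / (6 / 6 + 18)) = -87808 / 1425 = -61.62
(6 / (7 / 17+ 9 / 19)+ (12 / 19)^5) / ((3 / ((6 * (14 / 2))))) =34088920698 / 354082157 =96.27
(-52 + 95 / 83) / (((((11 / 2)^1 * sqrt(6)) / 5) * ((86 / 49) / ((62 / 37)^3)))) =-41077618260 * sqrt(6) / 1988586127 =-50.60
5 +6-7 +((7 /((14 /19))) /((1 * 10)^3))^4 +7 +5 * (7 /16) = 211000000130321 /16000000000000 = 13.19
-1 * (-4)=4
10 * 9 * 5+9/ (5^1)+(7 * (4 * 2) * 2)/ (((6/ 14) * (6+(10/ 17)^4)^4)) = 451.99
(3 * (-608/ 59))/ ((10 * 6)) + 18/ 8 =2047/ 1180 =1.73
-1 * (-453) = 453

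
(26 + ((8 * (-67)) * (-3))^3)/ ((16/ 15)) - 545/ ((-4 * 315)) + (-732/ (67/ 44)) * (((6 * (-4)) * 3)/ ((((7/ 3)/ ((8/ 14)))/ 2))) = 921371300402915/ 236376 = 3897905457.42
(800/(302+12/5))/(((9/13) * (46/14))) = 182000/157527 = 1.16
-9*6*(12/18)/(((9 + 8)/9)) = -324/17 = -19.06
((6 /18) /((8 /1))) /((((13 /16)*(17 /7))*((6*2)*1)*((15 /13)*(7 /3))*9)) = 1 /13770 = 0.00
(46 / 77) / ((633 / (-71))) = -3266 / 48741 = -0.07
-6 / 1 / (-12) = 1 / 2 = 0.50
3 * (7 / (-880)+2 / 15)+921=810811 / 880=921.38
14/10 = 7/5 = 1.40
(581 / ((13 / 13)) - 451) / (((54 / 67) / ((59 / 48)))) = 256945 / 1296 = 198.26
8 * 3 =24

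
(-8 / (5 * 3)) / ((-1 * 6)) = 4 / 45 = 0.09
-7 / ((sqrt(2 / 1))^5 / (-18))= 63* sqrt(2) / 4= 22.27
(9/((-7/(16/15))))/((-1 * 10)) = 24/175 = 0.14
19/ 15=1.27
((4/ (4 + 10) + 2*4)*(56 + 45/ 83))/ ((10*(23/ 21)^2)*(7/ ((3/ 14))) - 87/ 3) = 7349238/ 5692057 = 1.29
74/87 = 0.85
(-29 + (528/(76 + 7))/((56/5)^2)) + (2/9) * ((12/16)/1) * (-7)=-1469779/48804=-30.12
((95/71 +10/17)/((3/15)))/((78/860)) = 1666250/15691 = 106.19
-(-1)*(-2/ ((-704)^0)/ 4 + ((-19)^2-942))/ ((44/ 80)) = -11630/ 11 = -1057.27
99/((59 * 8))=0.21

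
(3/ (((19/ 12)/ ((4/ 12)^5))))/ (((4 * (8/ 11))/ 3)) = 11/ 1368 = 0.01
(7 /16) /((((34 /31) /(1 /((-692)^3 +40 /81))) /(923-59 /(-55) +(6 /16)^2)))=-57182041287 /51397839606333440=-0.00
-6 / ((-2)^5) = 3 / 16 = 0.19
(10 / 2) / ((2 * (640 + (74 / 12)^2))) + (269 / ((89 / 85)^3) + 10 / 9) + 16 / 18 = 4066836270477 / 17207588321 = 236.34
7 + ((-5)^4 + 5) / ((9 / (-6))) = -413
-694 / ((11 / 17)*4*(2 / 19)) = -112081 / 44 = -2547.30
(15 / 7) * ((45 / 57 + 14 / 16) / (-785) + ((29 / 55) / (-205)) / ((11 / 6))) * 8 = -31284003 / 517953205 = -0.06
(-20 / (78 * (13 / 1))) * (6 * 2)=-40 / 169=-0.24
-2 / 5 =-0.40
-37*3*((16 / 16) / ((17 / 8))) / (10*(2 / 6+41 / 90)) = -7992 / 1207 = -6.62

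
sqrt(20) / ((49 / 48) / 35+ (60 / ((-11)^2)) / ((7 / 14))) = 4.38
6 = 6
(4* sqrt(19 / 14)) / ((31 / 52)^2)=5408* sqrt(266) / 6727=13.11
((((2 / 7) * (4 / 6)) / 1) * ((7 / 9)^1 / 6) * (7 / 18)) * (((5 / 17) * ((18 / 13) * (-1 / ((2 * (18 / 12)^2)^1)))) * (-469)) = 65660 / 161109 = 0.41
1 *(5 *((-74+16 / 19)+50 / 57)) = -20600 / 57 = -361.40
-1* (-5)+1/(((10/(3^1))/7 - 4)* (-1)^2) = 349/74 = 4.72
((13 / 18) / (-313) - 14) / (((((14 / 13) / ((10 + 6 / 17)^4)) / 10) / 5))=-12300435486310400 / 1646950599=-7468612.29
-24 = -24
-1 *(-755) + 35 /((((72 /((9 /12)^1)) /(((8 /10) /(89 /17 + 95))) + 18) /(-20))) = 77300765 /102393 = 754.94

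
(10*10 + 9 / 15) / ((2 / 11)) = 5533 / 10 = 553.30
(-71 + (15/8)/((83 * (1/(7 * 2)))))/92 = -23467/30544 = -0.77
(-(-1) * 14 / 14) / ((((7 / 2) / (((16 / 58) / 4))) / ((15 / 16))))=15 / 812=0.02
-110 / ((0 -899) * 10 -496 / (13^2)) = 9295 / 759903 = 0.01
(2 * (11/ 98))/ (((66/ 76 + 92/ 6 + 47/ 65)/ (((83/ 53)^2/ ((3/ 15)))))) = 33826650/ 207975551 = 0.16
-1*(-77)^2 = -5929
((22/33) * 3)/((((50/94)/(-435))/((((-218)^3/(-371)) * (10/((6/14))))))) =-56483984864/53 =-1065735563.47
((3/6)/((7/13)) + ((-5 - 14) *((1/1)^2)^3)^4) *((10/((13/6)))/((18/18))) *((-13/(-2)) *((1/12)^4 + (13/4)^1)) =68310555695/5376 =12706576.58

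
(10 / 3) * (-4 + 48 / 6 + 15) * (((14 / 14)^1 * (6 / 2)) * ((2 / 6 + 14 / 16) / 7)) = 2755 / 84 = 32.80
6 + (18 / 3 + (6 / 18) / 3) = 109 / 9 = 12.11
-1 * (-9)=9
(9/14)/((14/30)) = 135/98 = 1.38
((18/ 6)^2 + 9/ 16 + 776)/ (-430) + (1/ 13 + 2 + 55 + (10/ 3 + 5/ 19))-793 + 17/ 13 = -3736106429/ 5098080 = -732.85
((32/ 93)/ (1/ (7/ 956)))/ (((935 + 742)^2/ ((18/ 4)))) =28/ 6945515187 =0.00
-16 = -16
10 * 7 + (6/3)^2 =74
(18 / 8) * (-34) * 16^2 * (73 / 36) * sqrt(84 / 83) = -79424 * sqrt(1743) / 83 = -39950.51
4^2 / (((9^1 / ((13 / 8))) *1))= 26 / 9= 2.89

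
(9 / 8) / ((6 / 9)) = 27 / 16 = 1.69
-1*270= -270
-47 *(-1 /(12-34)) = -47 /22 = -2.14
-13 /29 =-0.45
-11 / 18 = -0.61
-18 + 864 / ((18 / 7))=318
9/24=3/8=0.38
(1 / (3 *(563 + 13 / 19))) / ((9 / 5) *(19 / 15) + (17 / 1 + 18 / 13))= 1235 / 43157016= 0.00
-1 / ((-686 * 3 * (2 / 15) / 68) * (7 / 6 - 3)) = -0.14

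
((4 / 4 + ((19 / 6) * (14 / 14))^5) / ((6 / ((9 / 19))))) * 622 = 772485125 / 49248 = 15685.61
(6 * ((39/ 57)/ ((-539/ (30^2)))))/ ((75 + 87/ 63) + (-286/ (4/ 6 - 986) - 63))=-311266800/ 620790401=-0.50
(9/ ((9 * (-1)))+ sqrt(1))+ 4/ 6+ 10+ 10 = 62/ 3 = 20.67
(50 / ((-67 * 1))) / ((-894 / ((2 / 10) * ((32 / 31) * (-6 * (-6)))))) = 0.01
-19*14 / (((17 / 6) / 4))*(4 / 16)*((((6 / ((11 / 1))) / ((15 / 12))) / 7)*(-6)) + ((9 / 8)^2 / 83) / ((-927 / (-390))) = 8983425501 / 255786080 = 35.12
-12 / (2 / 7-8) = 14 / 9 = 1.56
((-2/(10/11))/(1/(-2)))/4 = 11/10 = 1.10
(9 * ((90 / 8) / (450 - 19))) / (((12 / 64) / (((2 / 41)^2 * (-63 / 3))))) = -45360 / 724511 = -0.06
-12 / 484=-3 / 121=-0.02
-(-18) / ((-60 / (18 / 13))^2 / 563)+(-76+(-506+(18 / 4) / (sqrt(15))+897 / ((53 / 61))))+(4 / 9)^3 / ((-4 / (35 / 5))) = 3 * sqrt(15) / 10+148758357461 / 326482650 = 456.80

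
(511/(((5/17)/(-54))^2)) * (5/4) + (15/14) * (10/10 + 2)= 21531601.41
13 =13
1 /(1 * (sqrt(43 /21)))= sqrt(903) /43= 0.70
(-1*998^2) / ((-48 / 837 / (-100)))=-1736781975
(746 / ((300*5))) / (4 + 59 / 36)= 2238 / 25375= 0.09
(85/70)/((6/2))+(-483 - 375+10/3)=-35879/42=-854.26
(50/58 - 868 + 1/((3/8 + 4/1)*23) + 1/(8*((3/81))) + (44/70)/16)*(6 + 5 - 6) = -4318.57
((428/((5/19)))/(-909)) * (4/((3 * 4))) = -8132/13635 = -0.60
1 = 1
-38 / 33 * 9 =-10.36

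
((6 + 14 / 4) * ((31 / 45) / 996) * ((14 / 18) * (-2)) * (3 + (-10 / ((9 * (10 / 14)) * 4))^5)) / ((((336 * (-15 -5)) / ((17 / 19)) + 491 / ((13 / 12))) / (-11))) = -0.00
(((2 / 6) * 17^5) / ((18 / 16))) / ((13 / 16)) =181741696 / 351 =517782.61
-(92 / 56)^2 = -529 / 196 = -2.70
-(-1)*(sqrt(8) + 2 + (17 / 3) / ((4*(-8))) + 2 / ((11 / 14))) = 2*sqrt(2) + 4613 / 1056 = 7.20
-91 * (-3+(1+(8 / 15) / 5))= 12922 / 75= 172.29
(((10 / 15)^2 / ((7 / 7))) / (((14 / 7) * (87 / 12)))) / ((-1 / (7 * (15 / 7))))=-40 / 87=-0.46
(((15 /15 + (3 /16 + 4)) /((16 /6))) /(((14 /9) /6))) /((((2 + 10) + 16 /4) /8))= 6723 /1792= 3.75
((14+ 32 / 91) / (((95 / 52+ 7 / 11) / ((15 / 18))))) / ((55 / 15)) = 13060 / 9863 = 1.32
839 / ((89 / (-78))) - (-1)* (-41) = -69091 / 89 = -776.30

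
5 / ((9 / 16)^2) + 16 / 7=10256 / 567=18.09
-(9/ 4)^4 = -6561/ 256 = -25.63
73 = 73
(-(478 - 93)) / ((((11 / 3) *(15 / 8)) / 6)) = -336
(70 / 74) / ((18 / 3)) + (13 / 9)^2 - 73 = -424111 / 5994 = -70.76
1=1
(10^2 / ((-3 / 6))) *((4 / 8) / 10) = -10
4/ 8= 1/ 2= 0.50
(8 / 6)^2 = 16 / 9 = 1.78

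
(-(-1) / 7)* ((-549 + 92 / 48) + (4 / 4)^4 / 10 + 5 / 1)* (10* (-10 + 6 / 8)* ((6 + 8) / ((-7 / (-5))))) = 6016015 / 84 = 71619.23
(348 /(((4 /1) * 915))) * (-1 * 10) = -58 /61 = -0.95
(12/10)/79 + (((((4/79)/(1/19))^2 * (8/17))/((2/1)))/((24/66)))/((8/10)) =405158/530485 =0.76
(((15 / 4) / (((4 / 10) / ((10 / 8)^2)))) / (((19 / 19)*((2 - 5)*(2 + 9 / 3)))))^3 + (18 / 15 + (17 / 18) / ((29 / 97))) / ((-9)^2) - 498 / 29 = -4001296710893 / 221679452160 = -18.05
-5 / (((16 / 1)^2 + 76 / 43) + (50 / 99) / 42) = -446985 / 23044711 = -0.02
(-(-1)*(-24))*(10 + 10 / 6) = -280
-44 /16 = -11 /4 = -2.75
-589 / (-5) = 589 / 5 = 117.80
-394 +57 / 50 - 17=-20493 / 50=-409.86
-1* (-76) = 76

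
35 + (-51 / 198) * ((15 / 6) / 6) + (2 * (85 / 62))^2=32279435 / 761112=42.41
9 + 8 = 17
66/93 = 22/31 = 0.71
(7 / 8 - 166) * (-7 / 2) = 9247 / 16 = 577.94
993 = 993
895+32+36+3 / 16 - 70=14291 / 16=893.19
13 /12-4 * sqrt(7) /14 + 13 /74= 0.50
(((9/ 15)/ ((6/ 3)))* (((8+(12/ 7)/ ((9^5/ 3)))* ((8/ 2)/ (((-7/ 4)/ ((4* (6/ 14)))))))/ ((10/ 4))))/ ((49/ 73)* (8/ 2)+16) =-0.20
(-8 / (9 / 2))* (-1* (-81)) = -144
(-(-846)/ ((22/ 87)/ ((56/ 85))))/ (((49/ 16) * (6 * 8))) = 98136/ 6545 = 14.99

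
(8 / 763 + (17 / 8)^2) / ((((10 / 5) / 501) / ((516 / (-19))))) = -14284236951 / 463904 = -30791.36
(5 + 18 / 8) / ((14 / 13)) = 377 / 56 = 6.73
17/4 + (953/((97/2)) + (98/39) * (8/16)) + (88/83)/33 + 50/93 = 25.73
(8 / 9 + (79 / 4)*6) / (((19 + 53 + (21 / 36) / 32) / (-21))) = -962752 / 27655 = -34.81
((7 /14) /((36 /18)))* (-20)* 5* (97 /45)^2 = -116.16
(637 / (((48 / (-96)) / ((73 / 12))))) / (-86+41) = 172.23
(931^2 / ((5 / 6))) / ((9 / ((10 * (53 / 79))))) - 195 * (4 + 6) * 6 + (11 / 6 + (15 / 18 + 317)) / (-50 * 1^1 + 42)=763590.56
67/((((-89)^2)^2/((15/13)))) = 1005/815649133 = 0.00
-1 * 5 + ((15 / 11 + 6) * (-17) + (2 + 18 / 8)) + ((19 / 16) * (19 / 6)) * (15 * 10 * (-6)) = -308907 / 88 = -3510.31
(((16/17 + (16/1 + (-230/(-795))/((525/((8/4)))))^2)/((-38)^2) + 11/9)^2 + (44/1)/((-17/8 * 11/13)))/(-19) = 41163744550471633525055454791/34744939390406897782519921875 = 1.18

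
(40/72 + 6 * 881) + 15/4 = 5290.31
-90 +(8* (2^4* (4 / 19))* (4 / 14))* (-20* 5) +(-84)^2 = 824078 / 133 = 6196.08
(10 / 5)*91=182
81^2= 6561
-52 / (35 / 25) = -37.14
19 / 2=9.50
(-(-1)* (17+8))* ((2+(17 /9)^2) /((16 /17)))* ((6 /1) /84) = 191675 /18144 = 10.56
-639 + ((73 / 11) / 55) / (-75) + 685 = 46.00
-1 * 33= -33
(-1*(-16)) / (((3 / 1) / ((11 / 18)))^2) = 484 / 729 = 0.66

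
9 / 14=0.64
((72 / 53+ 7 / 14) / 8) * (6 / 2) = 591 / 848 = 0.70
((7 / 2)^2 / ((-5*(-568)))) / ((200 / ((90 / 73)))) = 441 / 16585600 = 0.00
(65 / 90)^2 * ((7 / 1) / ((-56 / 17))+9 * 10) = 118807 / 2592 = 45.84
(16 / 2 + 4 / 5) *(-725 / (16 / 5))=-7975 / 4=-1993.75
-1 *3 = -3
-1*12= -12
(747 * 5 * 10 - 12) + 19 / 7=261385 / 7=37340.71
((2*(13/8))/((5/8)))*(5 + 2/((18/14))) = 1534/45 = 34.09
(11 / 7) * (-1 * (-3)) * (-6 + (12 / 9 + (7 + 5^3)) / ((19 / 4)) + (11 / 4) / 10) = 560417 / 5320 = 105.34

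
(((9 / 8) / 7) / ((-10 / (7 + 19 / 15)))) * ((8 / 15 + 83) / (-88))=5549 / 44000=0.13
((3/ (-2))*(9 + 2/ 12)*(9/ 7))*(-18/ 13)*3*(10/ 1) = 734.34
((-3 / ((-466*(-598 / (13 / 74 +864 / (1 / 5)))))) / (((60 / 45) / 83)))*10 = -1194053355 / 41242864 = -28.95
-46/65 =-0.71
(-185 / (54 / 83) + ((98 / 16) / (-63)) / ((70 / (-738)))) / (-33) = 305993 / 35640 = 8.59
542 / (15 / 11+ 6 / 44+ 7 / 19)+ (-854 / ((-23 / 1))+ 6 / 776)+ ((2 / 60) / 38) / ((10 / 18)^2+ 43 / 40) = 17659747127931 / 53968487908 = 327.22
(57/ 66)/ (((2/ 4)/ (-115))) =-2185/ 11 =-198.64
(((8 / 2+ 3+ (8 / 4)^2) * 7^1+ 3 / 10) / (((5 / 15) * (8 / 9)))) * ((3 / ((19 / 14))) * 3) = 1314873 / 760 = 1730.10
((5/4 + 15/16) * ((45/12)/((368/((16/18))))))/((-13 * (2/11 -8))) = 1925/9874176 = 0.00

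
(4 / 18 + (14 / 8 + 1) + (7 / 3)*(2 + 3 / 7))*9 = 311 / 4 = 77.75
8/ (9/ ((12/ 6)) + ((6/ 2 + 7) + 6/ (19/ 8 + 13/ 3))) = 0.52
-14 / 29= -0.48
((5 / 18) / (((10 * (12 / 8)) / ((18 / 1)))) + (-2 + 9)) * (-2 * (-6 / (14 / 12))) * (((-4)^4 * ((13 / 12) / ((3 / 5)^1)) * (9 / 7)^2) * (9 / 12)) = 14826240 / 343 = 43225.19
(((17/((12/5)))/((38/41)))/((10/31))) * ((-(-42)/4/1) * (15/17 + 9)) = 186837/76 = 2458.38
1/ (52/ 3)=3/ 52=0.06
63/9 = 7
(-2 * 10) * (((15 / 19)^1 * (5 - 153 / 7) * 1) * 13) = 460200 / 133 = 3460.15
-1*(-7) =7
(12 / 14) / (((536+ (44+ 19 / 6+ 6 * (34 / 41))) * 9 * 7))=164 / 7089467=0.00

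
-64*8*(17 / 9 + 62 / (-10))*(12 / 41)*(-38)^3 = -21801304064 / 615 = -35449274.90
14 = 14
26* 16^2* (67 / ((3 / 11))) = 4905472 / 3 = 1635157.33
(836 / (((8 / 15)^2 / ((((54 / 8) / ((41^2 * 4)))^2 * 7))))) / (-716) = -239968575 / 8287211012096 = -0.00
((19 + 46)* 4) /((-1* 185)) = -52 /37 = -1.41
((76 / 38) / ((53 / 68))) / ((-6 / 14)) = -952 / 159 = -5.99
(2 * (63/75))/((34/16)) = 336/425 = 0.79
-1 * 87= -87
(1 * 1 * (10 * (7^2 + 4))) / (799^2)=530 / 638401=0.00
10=10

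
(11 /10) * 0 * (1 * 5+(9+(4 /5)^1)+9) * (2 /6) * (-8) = 0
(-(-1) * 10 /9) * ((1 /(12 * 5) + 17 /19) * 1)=1.01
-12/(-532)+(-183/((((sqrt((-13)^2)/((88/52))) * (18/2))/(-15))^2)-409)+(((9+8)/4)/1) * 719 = 120256106489/45583356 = 2638.16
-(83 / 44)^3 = -571787 / 85184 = -6.71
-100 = -100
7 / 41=0.17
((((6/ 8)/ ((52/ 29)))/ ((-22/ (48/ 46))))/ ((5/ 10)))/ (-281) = 261/ 1848418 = 0.00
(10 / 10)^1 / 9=1 / 9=0.11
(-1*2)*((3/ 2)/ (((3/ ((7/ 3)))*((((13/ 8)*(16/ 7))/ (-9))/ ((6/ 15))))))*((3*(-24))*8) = -84672/ 65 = -1302.65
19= 19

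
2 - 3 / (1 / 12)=-34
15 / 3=5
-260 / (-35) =52 / 7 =7.43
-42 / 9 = -14 / 3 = -4.67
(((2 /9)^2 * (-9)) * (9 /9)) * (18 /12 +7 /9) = -82 /81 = -1.01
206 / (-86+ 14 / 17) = -1751 / 724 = -2.42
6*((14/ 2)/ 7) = 6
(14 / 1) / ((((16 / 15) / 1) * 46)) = 105 / 368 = 0.29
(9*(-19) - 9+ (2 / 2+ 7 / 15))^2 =7171684 / 225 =31874.15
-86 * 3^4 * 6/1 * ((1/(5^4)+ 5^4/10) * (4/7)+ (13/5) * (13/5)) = -1109558412/625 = -1775293.46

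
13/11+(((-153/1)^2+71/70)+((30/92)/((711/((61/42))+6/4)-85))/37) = 759930001234477/32460109990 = 23411.20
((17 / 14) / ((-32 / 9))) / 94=-0.00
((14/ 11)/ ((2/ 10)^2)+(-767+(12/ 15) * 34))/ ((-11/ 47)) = 3025.01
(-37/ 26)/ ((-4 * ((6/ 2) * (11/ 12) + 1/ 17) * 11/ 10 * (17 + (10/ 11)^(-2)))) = 314500/ 49736973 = 0.01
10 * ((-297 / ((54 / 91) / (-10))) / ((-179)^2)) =50050 / 32041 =1.56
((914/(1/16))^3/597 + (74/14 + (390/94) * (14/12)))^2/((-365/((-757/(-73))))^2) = 2426837059177339306183065412053611041/109554923174050512900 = 22151784592298146.53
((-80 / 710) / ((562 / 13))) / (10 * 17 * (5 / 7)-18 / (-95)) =-8645 / 403389269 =-0.00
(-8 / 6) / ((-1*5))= 4 / 15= 0.27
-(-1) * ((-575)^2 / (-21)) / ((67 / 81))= -19033.85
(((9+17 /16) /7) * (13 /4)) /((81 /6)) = 299 /864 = 0.35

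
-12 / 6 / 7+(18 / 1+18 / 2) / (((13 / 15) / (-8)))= -22706 / 91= -249.52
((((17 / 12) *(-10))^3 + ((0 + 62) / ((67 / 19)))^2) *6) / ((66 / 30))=-12285336905 / 1777644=-6911.02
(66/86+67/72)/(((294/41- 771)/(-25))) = 5388425/96957432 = 0.06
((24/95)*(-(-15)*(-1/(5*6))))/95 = -12/9025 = -0.00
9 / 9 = 1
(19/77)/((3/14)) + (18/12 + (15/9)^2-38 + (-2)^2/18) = -2135/66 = -32.35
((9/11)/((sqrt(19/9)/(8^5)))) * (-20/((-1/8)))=141557760 * sqrt(19)/209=2952325.22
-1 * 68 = -68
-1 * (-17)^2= -289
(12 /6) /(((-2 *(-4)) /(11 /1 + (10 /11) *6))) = 181 /44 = 4.11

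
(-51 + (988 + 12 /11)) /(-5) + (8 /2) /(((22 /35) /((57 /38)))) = -9794 /55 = -178.07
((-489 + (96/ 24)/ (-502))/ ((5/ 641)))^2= 6190067339274361/ 1575025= 3930139102.09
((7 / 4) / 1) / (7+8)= 7 / 60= 0.12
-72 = -72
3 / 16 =0.19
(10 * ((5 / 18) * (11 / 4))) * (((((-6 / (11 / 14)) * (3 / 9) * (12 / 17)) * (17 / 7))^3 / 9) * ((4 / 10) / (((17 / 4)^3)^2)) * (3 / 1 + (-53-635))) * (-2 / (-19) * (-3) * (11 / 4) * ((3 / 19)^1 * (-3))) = 129289420800 / 95850286499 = 1.35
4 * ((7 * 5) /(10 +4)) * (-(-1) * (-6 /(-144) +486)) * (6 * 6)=174975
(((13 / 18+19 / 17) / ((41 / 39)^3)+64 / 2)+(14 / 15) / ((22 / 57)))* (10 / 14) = 4639983717 / 180435178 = 25.72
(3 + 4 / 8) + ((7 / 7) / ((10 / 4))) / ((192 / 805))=497 / 96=5.18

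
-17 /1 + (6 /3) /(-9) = -155 /9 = -17.22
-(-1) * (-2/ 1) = -2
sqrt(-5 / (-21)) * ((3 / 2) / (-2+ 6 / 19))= -19 * sqrt(105) / 448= -0.43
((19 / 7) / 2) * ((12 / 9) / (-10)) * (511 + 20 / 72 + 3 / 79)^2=-10044565123339 / 212318820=-47308.88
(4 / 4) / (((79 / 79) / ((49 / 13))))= 49 / 13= 3.77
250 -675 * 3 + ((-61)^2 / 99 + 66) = -165470 / 99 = -1671.41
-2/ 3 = -0.67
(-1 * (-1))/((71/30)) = 30/71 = 0.42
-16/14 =-8/7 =-1.14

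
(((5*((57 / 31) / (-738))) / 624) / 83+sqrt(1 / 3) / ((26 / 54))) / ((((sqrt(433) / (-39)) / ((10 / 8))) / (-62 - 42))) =-6175*sqrt(433) / 2192566512+3510*sqrt(1299) / 433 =292.16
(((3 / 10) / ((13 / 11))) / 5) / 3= 11 / 650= 0.02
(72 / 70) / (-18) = -2 / 35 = -0.06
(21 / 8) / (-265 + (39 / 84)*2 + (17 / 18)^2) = -11907 / 1193782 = -0.01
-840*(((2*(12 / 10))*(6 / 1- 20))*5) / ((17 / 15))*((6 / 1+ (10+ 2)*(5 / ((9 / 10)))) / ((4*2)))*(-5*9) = -865242000 / 17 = -50896588.24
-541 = -541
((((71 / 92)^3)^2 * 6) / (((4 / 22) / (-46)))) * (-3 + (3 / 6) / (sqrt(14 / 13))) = 12681928108179 / 13181630464 - 4227309369393 * sqrt(182) / 369085652992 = 807.58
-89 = -89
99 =99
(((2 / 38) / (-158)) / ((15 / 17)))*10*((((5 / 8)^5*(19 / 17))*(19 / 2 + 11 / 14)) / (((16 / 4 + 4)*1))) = -9375 / 18120704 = -0.00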